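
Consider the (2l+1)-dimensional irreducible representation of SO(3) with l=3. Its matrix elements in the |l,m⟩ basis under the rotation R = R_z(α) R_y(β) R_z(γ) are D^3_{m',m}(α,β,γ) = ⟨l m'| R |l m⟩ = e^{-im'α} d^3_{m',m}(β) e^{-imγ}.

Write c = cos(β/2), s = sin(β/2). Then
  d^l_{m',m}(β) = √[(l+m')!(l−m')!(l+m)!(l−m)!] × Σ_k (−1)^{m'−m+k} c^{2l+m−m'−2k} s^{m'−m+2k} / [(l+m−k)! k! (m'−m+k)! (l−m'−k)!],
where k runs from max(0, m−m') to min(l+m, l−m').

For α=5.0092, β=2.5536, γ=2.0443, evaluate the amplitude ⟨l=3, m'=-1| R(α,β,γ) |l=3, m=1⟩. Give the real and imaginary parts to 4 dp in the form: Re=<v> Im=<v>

Re=-0.2399 Im=0.0428

D^3_{-1,1}(5.0092,2.5536,2.0443) = e^{-i·-1·5.0092}·d^3_{-1,1}(2.5536)·e^{-i·1·2.0443}. Compute d first:
With c≡cos(β/2)=0.289779 and s≡sin(β/2)=0.957093, N=[2·24·24·2]^{1/2}=48.000000
Admissible k: 2..4 (factorial args all ≥0)
  k=2: (−1)^0·48.0000/(8)·0.2898^4·0.9571^2 = +0.038755
  k=3: (−1)^1·48.0000/(6)·0.2898^2·0.9571^4 = -0.563693
  k=4: (−1)^2·48.0000/(48)·0.2898^0·0.9571^6 = +0.768646
d^3_{-1,1}(2.5536) = +0.038755 -0.563693 +0.768646 = +0.243708
D = (+0.292472-0.956274i)·(+0.243708)·(-0.456007-0.889976i) = -0.239914+0.042838i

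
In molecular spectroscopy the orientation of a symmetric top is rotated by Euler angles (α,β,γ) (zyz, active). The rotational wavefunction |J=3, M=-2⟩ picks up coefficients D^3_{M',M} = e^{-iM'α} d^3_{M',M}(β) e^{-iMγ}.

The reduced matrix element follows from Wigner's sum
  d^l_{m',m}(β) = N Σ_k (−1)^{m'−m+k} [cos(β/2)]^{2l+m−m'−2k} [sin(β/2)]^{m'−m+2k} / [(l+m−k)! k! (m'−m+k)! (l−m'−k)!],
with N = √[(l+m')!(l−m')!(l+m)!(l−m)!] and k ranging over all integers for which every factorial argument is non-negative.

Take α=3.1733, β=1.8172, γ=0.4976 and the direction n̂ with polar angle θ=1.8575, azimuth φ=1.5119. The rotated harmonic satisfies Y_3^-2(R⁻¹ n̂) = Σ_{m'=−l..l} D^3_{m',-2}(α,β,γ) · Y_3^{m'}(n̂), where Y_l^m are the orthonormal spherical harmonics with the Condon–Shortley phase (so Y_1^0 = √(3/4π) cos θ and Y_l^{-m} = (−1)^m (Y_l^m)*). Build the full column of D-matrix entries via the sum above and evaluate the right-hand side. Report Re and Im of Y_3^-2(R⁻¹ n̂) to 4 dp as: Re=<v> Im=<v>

Need the full column D^3_{m',-2} for m'=−3..3 at α=3.1733, β=1.8172, γ=0.4976.
cos(β/2)=0.614850, sin(β/2)=0.788644
d^3_{-3,-2}: single k=1 term ⇒ +0.169748;  D = -0.078457-0.150528i
d^3_{-2,-2}: k∈[0..1] ⇒ +0.054028 -0.444436 = -0.390409;  D = -0.191332-0.340310i
d^3_{-1,-2}: k∈[0..1] ⇒ -0.219143 +0.721076 = +0.501933;  D = -0.259734-0.429505i
d^3_{0,-2}: k∈[0..1] ⇒ +0.486856 -0.800982 = -0.314127;  D = -0.170990-0.263511i
d^3_{1,-2}: k∈[0..1] ⇒ -0.721076 +0.593163 = -0.127913;  D = +0.072994+0.105041i
d^3_{2,-2}: k∈[0..1] ⇒ +0.731194 -0.240594 = +0.490599;  D = +0.292594+0.393797i
d^3_{3,-2}: single k=0 term ⇒ -0.459462;  D = +0.285578+0.359931i
Y_3^{m'}(θ=1.8575,φ=1.5119) and Σ D·Y over m':
  (-0.0785-0.1505i)·(-0.0647+0.3625i)  (-0.1913-0.3403i)·(+0.2641+0.0312i)  (-0.2597-0.4295i)·(-0.0110+0.1857i)  (-0.1710-0.2635i)·(+0.2744+0.0000i)  (+0.0730+0.1050i)·(+0.0110+0.1857i)  (+0.2926+0.3938i)·(+0.2641-0.0312i)  (+0.2856+0.3599i)·(+0.0647+0.3625i)
Y_3^-2(R⁻¹ n̂) = +0.014321+0.005976i

Re=0.0143 Im=0.0060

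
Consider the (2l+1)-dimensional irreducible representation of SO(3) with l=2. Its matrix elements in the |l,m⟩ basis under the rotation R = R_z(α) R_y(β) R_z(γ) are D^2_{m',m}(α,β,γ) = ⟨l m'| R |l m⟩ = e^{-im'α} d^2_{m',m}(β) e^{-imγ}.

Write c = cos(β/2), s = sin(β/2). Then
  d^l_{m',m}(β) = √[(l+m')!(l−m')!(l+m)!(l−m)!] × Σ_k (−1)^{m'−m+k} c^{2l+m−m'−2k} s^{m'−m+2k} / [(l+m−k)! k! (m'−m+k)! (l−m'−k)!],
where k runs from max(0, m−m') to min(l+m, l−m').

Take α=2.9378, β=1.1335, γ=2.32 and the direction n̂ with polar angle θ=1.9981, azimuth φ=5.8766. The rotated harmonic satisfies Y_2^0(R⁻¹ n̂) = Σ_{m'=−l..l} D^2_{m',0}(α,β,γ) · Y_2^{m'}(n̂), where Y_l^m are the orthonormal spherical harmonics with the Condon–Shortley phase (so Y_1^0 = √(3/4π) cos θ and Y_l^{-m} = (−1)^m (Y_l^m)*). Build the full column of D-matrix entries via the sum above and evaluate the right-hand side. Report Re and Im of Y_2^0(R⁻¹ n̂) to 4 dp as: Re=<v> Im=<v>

Re=0.5990 Im=0.0000

Need the full column D^2_{m',0} for m'=−2..2 at α=2.9378, β=1.1335, γ=2.32.
cos(β/2)=0.843650, sin(β/2)=0.536893
d^2_{-2,0}: single k=2 term ⇒ +0.502546;  D = +0.461378-0.199206i
d^2_{-1,0}: k∈[1..2] ⇒ +0.789679 -0.319817 = +0.469863;  D = -0.460139+0.095093i
d^2_{0,0}: k∈[0..2] ⇒ +0.506582 -0.820655 +0.083090 = -0.230982;  D = -0.230982+0.000000i
d^2_{1,0}: k∈[0..1] ⇒ -0.789679 +0.319817 = -0.469863;  D = +0.460139+0.095093i
d^2_{2,0}: single k=0 term ⇒ +0.502546;  D = +0.461378+0.199206i
Y_2^{m'}(θ=1.9981,φ=5.8766) and Σ D·Y over m':
  (+0.4614-0.1992i)·(+0.2199+0.2324i)  (-0.4601+0.0951i)·(-0.2676-0.1152i)  (-0.2310+0.0000i)·(-0.1529+0.0000i)  (+0.4601+0.0951i)·(+0.2676-0.1152i)  (+0.4614+0.1992i)·(+0.2199-0.2324i)
Y_2^0(R⁻¹ n̂) = +0.598990+0.000000i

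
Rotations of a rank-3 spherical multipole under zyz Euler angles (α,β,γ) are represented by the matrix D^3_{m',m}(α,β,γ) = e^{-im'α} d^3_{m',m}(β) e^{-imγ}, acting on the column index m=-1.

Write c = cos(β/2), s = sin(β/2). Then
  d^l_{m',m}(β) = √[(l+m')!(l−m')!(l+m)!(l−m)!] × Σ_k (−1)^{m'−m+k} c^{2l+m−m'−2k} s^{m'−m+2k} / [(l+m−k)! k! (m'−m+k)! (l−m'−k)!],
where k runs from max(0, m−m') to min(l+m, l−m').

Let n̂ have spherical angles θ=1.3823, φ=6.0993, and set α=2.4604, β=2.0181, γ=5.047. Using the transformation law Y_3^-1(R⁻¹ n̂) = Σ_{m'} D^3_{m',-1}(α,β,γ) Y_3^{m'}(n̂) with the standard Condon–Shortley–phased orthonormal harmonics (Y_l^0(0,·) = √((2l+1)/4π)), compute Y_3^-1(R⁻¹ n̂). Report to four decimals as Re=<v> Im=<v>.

Re=0.4437 Im=-0.0341

Need the full column D^3_{m',-1} for m'=−3..3 at α=2.4604, β=2.0181, γ=5.047.
cos(β/2)=0.532665, sin(β/2)=0.846326
d^3_{-3,-1}: single k=2 term ⇒ +0.223325;  D = +0.221197-0.030759i
d^3_{-2,-1}: k∈[1..2] ⇒ +0.114765 -0.579436 = -0.464672;  D = +0.397829+0.240108i
d^3_{-1,-1}: k∈[0..2] ⇒ +0.022842 -0.461299 +0.873395 = +0.434938;  D = +0.147742+0.409076i
d^3_{0,-1}: k∈[0..2] ⇒ -0.125718 +0.952111 -0.801187 = +0.025206;  D = +0.008278-0.023808i
d^3_{1,-1}: k∈[0..2] ⇒ +0.345974 -1.164527 +0.367474 = -0.451079;  D = +0.383374-0.237690i
d^3_{2,-1}: k∈[0..1] ⇒ -0.579436 +0.731380 = +0.151944;  D = +0.150735+0.019124i
d^3_{3,-1}: single k=0 term ⇒ +0.563774;  D = -0.389785-0.407319i
Y_3^{m'}(θ=1.3823,φ=6.0993) and Σ D·Y over m':
  (+0.2212-0.0308i)·(+0.3368+0.2073i)  (+0.3978+0.2401i)·(+0.1724+0.0664i)  (+0.1477+0.4091i)·(-0.2573-0.0479i)  (+0.0083-0.0238i)·(-0.1975+0.0000i)  (+0.3834-0.2377i)·(+0.2573-0.0479i)  (+0.1507+0.0191i)·(+0.1724-0.0664i)  (-0.3898-0.4073i)·(-0.3368+0.2073i)
Y_3^-1(R⁻¹ n̂) = +0.443661-0.034143i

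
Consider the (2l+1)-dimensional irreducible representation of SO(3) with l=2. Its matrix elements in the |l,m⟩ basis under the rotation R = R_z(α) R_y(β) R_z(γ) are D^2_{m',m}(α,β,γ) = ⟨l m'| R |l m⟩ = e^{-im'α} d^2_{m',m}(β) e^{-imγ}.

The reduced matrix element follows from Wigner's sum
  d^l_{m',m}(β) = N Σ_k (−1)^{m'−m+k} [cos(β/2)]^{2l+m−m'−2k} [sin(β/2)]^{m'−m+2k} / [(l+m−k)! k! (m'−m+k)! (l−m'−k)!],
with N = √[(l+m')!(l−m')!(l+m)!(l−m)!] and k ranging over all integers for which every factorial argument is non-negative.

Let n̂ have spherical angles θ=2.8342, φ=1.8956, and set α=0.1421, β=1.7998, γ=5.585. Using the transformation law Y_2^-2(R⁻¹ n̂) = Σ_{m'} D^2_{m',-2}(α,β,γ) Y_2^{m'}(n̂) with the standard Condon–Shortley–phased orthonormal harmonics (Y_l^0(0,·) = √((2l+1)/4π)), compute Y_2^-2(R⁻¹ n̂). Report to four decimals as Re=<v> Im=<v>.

Need the full column D^2_{m',-2} for m'=−2..2 at α=0.1421, β=1.7998, γ=5.585.
cos(β/2)=0.621688, sin(β/2)=0.783265
d^2_{-2,-2}: single k=0 term ⇒ +0.149379;  D = +0.066133-0.133943i
d^2_{-1,-2}: single k=0 term ⇒ -0.376406;  D = -0.117163+0.357707i
d^2_{0,-2}: single k=0 term ⇒ +0.580815;  D = +0.100796-0.572002i
d^2_{1,-2}: single k=0 term ⇒ -0.597487;  D = -0.019311+0.597175i
d^2_{2,-2}: single k=0 term ⇒ +0.376387;  D = -0.041235-0.374121i
Y_2^{m'}(θ=2.8342,φ=1.8956) and Σ D·Y over m':
  (+0.0661-0.1339i)·(-0.0282+0.0214i)  (-0.1172+0.3577i)·(+0.0711+0.2111i)  (+0.1008-0.5720i)·(+0.5442+0.0000i)  (-0.0193+0.5972i)·(-0.0711+0.2111i)  (-0.0412-0.3741i)·(-0.0282-0.0214i)
Y_2^-2(R⁻¹ n̂) = -0.159567-0.340498i

Re=-0.1596 Im=-0.3405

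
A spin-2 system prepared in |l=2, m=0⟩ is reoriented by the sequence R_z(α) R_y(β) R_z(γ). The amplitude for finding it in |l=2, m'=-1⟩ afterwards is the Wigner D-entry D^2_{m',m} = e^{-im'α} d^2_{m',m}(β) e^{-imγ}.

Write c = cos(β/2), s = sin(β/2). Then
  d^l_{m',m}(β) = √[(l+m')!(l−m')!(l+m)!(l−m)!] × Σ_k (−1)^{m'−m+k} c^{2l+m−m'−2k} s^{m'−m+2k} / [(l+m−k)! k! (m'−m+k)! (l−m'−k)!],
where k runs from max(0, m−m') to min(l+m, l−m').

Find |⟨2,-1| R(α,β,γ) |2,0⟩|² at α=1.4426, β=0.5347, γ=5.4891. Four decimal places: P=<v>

P=0.2884

First d^2_{-1,0}(β=0.5347), then the phase factors e^{-i(-1)α} and e^{-i(0)γ}:
With c≡cos(β/2)=0.964474 and s≡sin(β/2)=0.264177, N=[1·6·2·2]^{1/2}=4.898979
The bounds max(0,m−m')=1 and min(l+m,l−m')=2 give 2 terms
  k=1: (−1)^0·4.8990/(2)·0.9645^3·0.2642^1 = +0.580553
  k=2: (−1)^1·4.8990/(2)·0.9645^1·0.2642^3 = -0.043556
d^2_{-1,0}(0.5347) = +0.580553 -0.043556 = +0.536997
|D^2_{-1,0}|² = |d^2_{-1,0}(β)|² = (+0.536997)² = 0.288366 (the z-rotation phases have unit modulus)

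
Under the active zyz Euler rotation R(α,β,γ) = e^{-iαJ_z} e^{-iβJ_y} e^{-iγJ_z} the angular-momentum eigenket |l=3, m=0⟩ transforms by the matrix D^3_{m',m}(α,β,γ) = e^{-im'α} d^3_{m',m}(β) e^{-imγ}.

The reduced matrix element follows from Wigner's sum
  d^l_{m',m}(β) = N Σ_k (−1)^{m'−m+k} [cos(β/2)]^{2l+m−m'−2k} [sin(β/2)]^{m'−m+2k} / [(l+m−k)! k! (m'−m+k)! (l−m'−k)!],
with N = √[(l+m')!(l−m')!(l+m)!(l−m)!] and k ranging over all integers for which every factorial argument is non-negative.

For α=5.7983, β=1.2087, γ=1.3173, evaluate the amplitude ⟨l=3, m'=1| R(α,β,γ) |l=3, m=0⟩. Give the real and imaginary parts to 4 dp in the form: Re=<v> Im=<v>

Re=0.1335 Im=0.0703

Split into d^3_{1,0}(β=1.2087) × two z-phases.
With c≡cos(β/2)=0.822872 and s≡sin(β/2)=0.568227, N=[24·2·6·6]^{1/2}=41.569219
k∈{0,1,2} keeps every argument non-negative
  k=0: (−1)^1·41.5692/(12)·0.8229^5·0.5682^1 = -0.742631
  k=1: (−1)^2·41.5692/(4)·0.8229^3·0.5682^3 = +1.062367
  k=2: (−1)^3·41.5692/(12)·0.8229^1·0.5682^5 = -0.168863
d^3_{1,0}(1.2087) = -0.742631 +1.062367 -0.168863 = +0.150873
Attach z-rotation phases: D = e^{-i(1)(5.7983)}·(+0.150873)·e^{-i(0)(1.3173)} = +0.133482+0.070323i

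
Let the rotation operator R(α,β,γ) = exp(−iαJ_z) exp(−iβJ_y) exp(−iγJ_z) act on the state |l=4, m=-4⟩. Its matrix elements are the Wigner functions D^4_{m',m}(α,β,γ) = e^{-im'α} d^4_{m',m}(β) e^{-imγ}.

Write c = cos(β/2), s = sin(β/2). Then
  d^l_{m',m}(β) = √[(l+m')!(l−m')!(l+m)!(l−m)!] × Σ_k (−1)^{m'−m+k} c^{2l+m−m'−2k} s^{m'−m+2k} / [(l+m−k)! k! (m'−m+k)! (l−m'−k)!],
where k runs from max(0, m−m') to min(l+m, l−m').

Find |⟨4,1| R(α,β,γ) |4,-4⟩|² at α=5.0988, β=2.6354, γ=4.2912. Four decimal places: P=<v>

P=0.0100

First d^4_{1,-4}(β=2.6354), then the phase factors e^{-i(1)α} and e^{-i(-4)γ}:
Half-angle: c=0.250403, s=0.968142. N=√(120·6·1·40320)=5387.986637
k∈{0} keeps every argument non-negative
  k=0: (−1)^5·5387.9866/(720)·0.2504^3·0.9681^5 = -0.099932
d^4_{1,-4}(2.6354) = -0.099932
|D^4_{1,-4}|² = |d^4_{1,-4}(β)|² = (-0.099932)² = 0.009986 (the z-rotation phases have unit modulus)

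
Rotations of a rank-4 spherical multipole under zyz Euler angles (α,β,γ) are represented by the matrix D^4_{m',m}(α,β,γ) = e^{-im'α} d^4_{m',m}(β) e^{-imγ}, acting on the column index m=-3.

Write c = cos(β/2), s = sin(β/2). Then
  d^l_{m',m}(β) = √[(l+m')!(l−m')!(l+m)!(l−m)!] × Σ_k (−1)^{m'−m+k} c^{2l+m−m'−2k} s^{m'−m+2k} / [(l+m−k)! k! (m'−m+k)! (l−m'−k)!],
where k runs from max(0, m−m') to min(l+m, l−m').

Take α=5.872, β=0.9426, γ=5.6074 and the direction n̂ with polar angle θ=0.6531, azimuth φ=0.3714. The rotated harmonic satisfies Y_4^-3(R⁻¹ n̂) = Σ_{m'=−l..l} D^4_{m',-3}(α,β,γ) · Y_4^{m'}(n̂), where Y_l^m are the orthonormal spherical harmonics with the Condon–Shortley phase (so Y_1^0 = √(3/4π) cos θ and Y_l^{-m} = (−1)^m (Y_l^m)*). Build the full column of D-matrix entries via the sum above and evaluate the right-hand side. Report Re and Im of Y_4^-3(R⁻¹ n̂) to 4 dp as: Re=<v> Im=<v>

Need the full column D^4_{m',-3} for m'=−4..4 at α=5.872, β=0.9426, γ=5.6074.
cos(β/2)=0.890979, sin(β/2)=0.454045
d^4_{-4,-3}: single k=1 term ⇒ +0.572421;  D = -0.493743+0.289627i
d^4_{-3,-3}: k∈[0..1] ⇒ +0.397136 -0.721938 = -0.324802;  D = +0.322493-0.038663i
d^4_{-2,-3}: k∈[0..1] ⇒ -0.757241 +0.589955 = -0.167287;  D = +0.160212+0.048135i
d^4_{-1,-3}: k∈[0..1] ⇒ +0.818601 -0.354310 = +0.464290;  D = -0.354195-0.300186i
d^4_{0,-3}: k∈[0..1] ⇒ -0.621867 +0.161495 = -0.460371;  D = +0.202961+0.413218i
d^4_{1,-3}: k∈[0..1] ⇒ +0.354310 -0.055207 = +0.299103;  D = -0.013567-0.298795i
d^4_{2,-3}: k∈[0..1] ⇒ -0.153208 +0.013262 = -0.139946;  D = -0.050059+0.130686i
d^4_{3,-3}: k∈[0..1] ⇒ +0.048688 -0.001806 = +0.046882;  D = +0.032871-0.033428i
d^4_{4,-3}: single k=0 term ⇒ -0.010025;  D = -0.009301+0.003743i
Y_4^{m'}(θ=0.6531,φ=0.3714) and Σ D·Y over m':
  (-0.4937+0.2896i)·(+0.0051-0.0601i)  (+0.3225-0.0387i)·(+0.0983-0.2002i)  (+0.1602+0.0481i)·(+0.3107-0.2853i)  (-0.3542-0.3002i)·(+0.3011-0.1173i)  (+0.2030+0.4132i)·(-0.2113+0.0000i)  (-0.0136-0.2988i)·(-0.3011-0.1173i)  (-0.0501+0.1307i)·(+0.3107+0.2853i)  (+0.0329-0.0334i)·(-0.0983-0.2002i)  (-0.0093+0.0037i)·(+0.0051+0.0601i)
Y_4^-3(R⁻¹ n̂) = -0.176374-0.090076i

Re=-0.1764 Im=-0.0901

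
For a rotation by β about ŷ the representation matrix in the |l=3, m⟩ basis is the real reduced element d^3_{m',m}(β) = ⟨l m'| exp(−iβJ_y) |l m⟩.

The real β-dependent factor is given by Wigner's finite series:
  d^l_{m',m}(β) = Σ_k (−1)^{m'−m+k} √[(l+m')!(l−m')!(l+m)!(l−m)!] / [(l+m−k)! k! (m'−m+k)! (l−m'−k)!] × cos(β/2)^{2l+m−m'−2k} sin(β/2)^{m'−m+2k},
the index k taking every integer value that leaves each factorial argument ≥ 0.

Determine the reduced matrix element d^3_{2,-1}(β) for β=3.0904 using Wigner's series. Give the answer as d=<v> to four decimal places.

d^3_{2,-1}(β=3.0904) via Wigner's sum:
c=cos(3.0904/2)=0.025594, s=sin(3.0904/2)=0.999672; N=√[120·1·2·24]=75.894664
k∈{0,1} keeps every argument non-negative
  k=0: (−1)^3·75.8947/(12)·0.0256^3·0.9997^3 = -0.000106
  k=1: (−1)^4·75.8947/(24)·0.0256^1·0.9997^5 = +0.080801
d^3_{2,-1}(3.0904) = -0.000106 +0.080801 = +0.080695

d=0.0807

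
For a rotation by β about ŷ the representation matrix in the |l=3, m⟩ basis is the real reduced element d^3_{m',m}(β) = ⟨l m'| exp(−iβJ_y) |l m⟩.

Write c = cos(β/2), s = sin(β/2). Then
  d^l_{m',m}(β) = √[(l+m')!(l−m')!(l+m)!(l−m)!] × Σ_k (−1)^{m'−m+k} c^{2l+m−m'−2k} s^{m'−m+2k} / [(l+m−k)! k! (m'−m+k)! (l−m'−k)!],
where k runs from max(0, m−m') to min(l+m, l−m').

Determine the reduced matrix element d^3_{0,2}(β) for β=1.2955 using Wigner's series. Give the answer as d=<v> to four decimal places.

d=0.3447

d^3_{0,2}(β=1.2955) via Wigner's sum:
c=cos(1.2955/2)=0.797443, s=sin(1.2955/2)=0.603394; N=√[6·6·120·1]=65.726707
k∈{2,3} keeps every argument non-negative
  k=2: (−1)^0·65.7267/(12)·0.7974^4·0.6034^2 = +0.806421
  k=3: (−1)^1·65.7267/(12)·0.7974^2·0.6034^4 = -0.461704
d^3_{0,2}(1.2955) = +0.806421 -0.461704 = +0.344717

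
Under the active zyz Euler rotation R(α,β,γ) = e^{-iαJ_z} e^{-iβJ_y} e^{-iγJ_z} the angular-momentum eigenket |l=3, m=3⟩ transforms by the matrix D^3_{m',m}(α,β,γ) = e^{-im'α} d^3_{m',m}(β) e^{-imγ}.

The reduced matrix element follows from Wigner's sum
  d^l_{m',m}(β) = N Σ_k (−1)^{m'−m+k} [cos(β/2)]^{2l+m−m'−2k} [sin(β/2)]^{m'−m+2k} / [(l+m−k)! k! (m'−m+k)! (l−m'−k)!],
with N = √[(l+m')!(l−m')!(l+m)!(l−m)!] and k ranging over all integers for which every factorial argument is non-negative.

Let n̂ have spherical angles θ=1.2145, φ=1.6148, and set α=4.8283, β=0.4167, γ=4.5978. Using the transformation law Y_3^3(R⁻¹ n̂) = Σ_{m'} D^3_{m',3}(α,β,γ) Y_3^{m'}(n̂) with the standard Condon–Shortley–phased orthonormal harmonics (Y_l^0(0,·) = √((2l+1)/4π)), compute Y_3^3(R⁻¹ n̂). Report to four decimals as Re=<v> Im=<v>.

Re=0.0584 Im=-0.4109

Need the full column D^3_{m',3} for m'=−3..3 at α=4.8283, β=0.4167, γ=4.5978.
cos(β/2)=0.978374, sin(β/2)=0.206846
d^3_{-3,3}: single k=6 term ⇒ +0.000078;  D = +0.000060+0.000050i
d^3_{-2,3}: single k=5 term ⇒ +0.000907;  D = -0.000494+0.000761i
d^3_{-1,3}: single k=4 term ⇒ +0.006786;  D = -0.006082-0.003011i
d^3_{0,3}: single k=3 term ⇒ +0.037065;  D = +0.012492-0.034897i
d^3_{1,3}: single k=2 term ⇒ +0.151830;  D = +0.147906+0.034297i
d^3_{2,3}: single k=1 term ⇒ +0.454199;  D = -0.050739+0.451356i
d^3_{3,3}: single k=0 term ⇒ +0.877058;  D = -0.877051+0.003479i
Y_3^{m'}(θ=1.2145,φ=1.6148) and Σ D·Y over m':
  (+0.0001+0.0000i)·(+0.0452+0.3405i)  (-0.0005+0.0008i)·(-0.3119+0.0275i)  (-0.0061-0.0030i)·(+0.0052+0.1185i)  (+0.0125-0.0349i)·(-0.3113+0.0000i)  (+0.1479+0.0343i)·(-0.0052+0.1185i)  (-0.0507+0.4514i)·(-0.3119-0.0275i)  (-0.8771+0.0035i)·(-0.0452+0.3405i)
Y_3^3(R⁻¹ n̂) = +0.058429-0.410885i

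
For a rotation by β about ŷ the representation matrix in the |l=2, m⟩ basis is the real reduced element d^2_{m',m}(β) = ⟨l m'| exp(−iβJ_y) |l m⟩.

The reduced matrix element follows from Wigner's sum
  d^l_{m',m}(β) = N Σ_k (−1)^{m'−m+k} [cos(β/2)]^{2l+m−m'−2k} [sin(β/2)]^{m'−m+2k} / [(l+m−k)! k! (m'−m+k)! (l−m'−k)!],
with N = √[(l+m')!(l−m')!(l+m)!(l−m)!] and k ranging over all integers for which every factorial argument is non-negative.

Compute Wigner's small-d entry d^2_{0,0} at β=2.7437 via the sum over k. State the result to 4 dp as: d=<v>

d^2_{0,0}(β=2.7437) via Wigner's sum:
c=cos(2.7437/2)=0.197637, s=sin(2.7437/2)=0.980275; N=√[2·2·2·2]=4.000000
The bounds max(0,m−m')=0 and min(l+m,l−m')=2 give 3 terms
  k=0: (−1)^0·4.0000/(4)·0.1976^4·0.9803^0 = +0.001526
  k=1: (−1)^1·4.0000/(1)·0.1976^2·0.9803^2 = -0.150138
  k=2: (−1)^2·4.0000/(4)·0.1976^0·0.9803^4 = +0.923405
d^2_{0,0}(2.7437) = +0.001526 -0.150138 +0.923405 = +0.774793

d=0.7748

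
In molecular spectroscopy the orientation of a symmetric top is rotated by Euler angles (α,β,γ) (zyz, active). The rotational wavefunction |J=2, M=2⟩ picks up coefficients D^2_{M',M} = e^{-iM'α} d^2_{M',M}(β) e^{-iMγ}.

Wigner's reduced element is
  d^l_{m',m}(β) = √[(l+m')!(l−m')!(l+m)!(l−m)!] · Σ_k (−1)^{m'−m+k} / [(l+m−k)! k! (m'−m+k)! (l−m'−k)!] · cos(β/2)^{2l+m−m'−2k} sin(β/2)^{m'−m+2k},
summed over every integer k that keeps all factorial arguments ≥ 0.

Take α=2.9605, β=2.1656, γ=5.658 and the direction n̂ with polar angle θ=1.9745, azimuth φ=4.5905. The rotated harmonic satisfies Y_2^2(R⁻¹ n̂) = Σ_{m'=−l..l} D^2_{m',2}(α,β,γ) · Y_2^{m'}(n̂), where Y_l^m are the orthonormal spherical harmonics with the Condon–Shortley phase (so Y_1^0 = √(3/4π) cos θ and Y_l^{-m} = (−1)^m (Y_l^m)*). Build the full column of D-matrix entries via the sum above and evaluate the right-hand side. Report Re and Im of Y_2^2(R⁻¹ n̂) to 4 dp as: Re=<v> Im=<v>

Re=-0.3266 Im=-0.1830

Need the full column D^2_{m',2} for m'=−2..2 at α=2.9605, β=2.1656, γ=5.658.
cos(β/2)=0.468857, sin(β/2)=0.883274
d^2_{-2,2}: single k=4 term ⇒ +0.608670;  D = +0.383962+0.472284i
d^2_{-1,2}: single k=3 term ⇒ +0.646185;  D = -0.310658-0.566610i
d^2_{0,2}: single k=2 term ⇒ +0.420095;  D = +0.132318+0.398713i
d^2_{1,2}: single k=1 term ⇒ +0.182074;  D = -0.025287-0.180309i
d^2_{2,2}: single k=0 term ⇒ +0.048324;  D = -0.002017+0.048282i
Y_2^{m'}(θ=1.9745,φ=4.5905) and Σ D·Y over m':
  (+0.3840+0.4723i)·(-0.3170-0.0788i)  (-0.3107-0.5666i)·(+0.0339-0.2770i)  (+0.1323+0.3987i)·(-0.1694+0.0000i)  (-0.0253-0.1803i)·(-0.0339-0.2770i)  (-0.0020+0.0483i)·(-0.3170+0.0788i)
Y_2^2(R⁻¹ n̂) = -0.326649-0.183041i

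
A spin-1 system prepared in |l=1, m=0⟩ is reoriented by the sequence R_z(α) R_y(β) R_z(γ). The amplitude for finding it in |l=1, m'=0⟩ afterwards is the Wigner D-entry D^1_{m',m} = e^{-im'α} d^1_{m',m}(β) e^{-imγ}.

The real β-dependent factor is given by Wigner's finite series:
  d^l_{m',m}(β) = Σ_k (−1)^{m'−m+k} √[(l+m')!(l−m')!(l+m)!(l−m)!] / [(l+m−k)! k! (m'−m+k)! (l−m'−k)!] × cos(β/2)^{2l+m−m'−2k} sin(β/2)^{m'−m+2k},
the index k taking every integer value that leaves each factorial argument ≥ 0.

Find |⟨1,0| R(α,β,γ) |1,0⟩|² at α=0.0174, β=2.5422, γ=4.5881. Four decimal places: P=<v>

D^1_{0,0}(0.0174,2.5422,4.5881) = e^{-i·0·0.0174}·d^1_{0,0}(2.5422)·e^{-i·0·4.5881}. Compute d first:
With c≡cos(β/2)=0.295230 and s≡sin(β/2)=0.955426, N=[1·1·1·1]^{1/2}=1.000000
k∈{0,1} keeps every argument non-negative
  k=0: (−1)^0·1.0000/(1)·0.2952^2·0.9554^0 = +0.087161
  k=1: (−1)^1·1.0000/(1)·0.2952^0·0.9554^2 = -0.912839
d^1_{0,0}(2.5422) = +0.087161 -0.912839 = -0.825678
|D^1_{0,0}|² = |d^1_{0,0}(β)|² = (-0.825678)² = 0.681745 (the z-rotation phases have unit modulus)

P=0.6817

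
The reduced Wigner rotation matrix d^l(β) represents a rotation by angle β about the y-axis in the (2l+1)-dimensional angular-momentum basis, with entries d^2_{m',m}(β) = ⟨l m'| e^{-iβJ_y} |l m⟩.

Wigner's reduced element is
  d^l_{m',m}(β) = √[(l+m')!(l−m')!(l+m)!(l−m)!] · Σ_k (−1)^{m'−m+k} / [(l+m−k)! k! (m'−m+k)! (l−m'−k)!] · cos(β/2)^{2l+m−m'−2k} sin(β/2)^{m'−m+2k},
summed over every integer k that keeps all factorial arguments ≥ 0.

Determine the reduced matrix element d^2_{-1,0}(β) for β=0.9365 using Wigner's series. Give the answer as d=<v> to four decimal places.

d^2_{-1,0}(β=0.9365) via Wigner's sum:
c=cos(0.9365/2)=0.892359, s=sin(0.9365/2)=0.451325; N=√[1·6·2·2]=4.898979
k∈{1,2} keeps every argument non-negative
  k=1: (−1)^0·4.8990/(2)·0.8924^3·0.4513^1 = +0.785570
  k=2: (−1)^1·4.8990/(2)·0.8924^1·0.4513^3 = -0.200948
d^2_{-1,0}(0.9365) = +0.785570 -0.200948 = +0.584622

d=0.5846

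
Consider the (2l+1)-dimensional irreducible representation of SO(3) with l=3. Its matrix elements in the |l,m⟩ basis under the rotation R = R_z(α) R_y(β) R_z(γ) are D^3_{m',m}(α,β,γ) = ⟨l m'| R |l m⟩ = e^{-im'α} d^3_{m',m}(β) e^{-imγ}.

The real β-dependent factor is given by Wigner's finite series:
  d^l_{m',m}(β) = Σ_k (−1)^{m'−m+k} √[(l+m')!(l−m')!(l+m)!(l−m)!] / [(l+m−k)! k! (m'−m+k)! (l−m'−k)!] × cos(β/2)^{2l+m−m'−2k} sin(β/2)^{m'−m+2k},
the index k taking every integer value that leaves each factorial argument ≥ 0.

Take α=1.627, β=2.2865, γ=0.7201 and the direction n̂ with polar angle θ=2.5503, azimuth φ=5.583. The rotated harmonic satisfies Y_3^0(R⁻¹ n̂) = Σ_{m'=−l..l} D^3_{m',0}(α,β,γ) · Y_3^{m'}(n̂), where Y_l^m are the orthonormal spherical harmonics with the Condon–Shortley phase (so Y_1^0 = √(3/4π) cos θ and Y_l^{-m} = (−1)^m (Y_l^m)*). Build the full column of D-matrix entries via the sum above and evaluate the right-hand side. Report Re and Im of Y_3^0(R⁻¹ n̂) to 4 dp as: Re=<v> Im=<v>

Need the full column D^3_{m',0} for m'=−3..3 at α=1.627, β=2.2865, γ=0.7201.
cos(β/2)=0.414639, sin(β/2)=0.909986
d^3_{-3,0}: single k=3 term ⇒ +0.240232;  D = +0.040314-0.236825i
d^3_{-2,0}: k∈[2..3] ⇒ +0.134064 -0.645714 = -0.511650;  D = +0.508421+0.057392i
d^3_{-1,0}: k∈[1..3] ⇒ +0.038635 -0.558248 +0.896261 = +0.376647;  D = -0.021158+0.376053i
d^3_{0,0}: k∈[0..3] ⇒ +0.005082 -0.220289 +1.061016 -0.567816 = +0.277992;  D = +0.277992+0.000000i
d^3_{1,0}: k∈[0..2] ⇒ -0.038635 +0.558248 -0.896261 = -0.376647;  D = +0.021158+0.376053i
d^3_{2,0}: k∈[0..1] ⇒ +0.134064 -0.645714 = -0.511650;  D = +0.508421-0.057392i
d^3_{3,0}: single k=0 term ⇒ -0.240232;  D = -0.040314-0.236825i
Y_3^{m'}(θ=2.5503,φ=5.583) and Σ D·Y over m':
  (+0.0403-0.2368i)·(-0.0365+0.0624i)  (+0.5084+0.0574i)·(-0.0447-0.2598i)  (-0.0212+0.3761i)·(+0.3370+0.2840i)  (+0.2780+0.0000i)·(-0.1383+0.0000i)  (+0.0212+0.3761i)·(-0.3370+0.2840i)  (+0.5084-0.0574i)·(-0.0447+0.2598i)  (-0.0403-0.2368i)·(+0.0365+0.0624i)
Y_3^0(R⁻¹ n̂) = -0.255333+0.000000i

Re=-0.2553 Im=0.0000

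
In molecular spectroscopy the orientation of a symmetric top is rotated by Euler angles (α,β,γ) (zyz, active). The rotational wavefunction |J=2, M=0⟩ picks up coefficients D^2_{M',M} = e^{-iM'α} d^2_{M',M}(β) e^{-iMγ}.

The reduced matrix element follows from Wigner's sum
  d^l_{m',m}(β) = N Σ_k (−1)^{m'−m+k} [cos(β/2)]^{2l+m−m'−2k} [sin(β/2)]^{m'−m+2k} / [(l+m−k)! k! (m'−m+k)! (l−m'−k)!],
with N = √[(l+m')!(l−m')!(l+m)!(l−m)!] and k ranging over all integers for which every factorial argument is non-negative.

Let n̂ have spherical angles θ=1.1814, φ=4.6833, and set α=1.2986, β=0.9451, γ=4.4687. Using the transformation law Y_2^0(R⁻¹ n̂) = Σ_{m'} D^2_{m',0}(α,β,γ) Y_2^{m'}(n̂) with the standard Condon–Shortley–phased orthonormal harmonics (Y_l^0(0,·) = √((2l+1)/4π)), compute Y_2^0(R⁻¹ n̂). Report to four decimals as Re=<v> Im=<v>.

Re=-0.0736 Im=0.0000

Need the full column D^2_{m',0} for m'=−2..2 at α=1.2986, β=0.9451, γ=4.4687.
cos(β/2)=0.890411, sin(β/2)=0.455158
d^2_{-2,0}: single k=2 term ⇒ +0.402329;  D = -0.344169+0.208366i
d^2_{-1,0}: k∈[1..2] ⇒ +0.787062 -0.205662 = +0.581400;  D = +0.156308+0.559995i
d^2_{0,0}: k∈[0..2] ⇒ +0.628581 -0.657000 +0.042919 = +0.014500;  D = +0.014500+0.000000i
d^2_{1,0}: k∈[0..1] ⇒ -0.787062 +0.205662 = -0.581400;  D = -0.156308+0.559995i
d^2_{2,0}: single k=0 term ⇒ +0.402329;  D = -0.344169-0.208366i
Y_2^{m'}(θ=1.1814,φ=4.6833) and Σ D·Y over m':
  (-0.3442+0.2084i)·(-0.3300-0.0192i)  (+0.1563+0.5600i)·(-0.0079+0.2712i)  (+0.0145+0.0000i)·(-0.1790+0.0000i)  (-0.1563+0.5600i)·(+0.0079+0.2712i)  (-0.3442-0.2084i)·(-0.3300+0.0192i)
Y_2^0(R⁻¹ n̂) = -0.073624+0.000000i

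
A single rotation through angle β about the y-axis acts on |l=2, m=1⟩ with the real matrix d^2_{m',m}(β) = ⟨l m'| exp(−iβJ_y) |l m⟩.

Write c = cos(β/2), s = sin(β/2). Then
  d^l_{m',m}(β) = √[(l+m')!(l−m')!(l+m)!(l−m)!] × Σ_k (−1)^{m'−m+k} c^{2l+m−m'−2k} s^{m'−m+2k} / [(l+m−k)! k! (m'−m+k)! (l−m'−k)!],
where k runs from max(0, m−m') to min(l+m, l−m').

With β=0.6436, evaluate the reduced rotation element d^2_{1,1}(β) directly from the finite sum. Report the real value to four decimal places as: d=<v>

d=0.5399

d^2_{1,1}(β=0.6436) via Wigner's sum:
Half-angle: c=0.948668, s=0.316275. N=√(6·1·6·1)=6.000000
k: max(0,(1)−(1))=0 … min(2+(1),2−(1))=1
  k=0: (−1)^0·6.0000/(6)·0.9487^4·0.3163^0 = +0.809947
  k=1: (−1)^1·6.0000/(2)·0.9487^2·0.3163^2 = -0.270071
d^2_{1,1}(0.6436) = +0.809947 -0.270071 = +0.539875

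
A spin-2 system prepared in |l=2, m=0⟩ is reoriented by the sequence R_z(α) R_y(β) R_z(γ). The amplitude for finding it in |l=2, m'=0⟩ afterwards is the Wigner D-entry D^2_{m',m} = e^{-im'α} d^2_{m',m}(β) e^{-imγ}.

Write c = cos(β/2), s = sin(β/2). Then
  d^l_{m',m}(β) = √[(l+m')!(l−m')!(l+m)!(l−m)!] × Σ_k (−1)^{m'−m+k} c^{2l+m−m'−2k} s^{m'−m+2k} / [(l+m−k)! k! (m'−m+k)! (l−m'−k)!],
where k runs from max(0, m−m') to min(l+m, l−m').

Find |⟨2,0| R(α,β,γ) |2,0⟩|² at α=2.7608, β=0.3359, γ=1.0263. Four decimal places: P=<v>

Split into d^2_{0,0}(β=0.3359) × two z-phases.
With c≡cos(β/2)=0.985930 and s≡sin(β/2)=0.167162, N=[2·2·2·2]^{1/2}=4.000000
The bounds max(0,m−m')=0 and min(l+m,l−m')=2 give 3 terms
  k=0: (−1)^0·4.0000/(4)·0.9859^4·0.1672^0 = +0.944895
  k=1: (−1)^1·4.0000/(1)·0.9859^2·0.1672^2 = -0.108649
  k=2: (−1)^2·4.0000/(4)·0.9859^0·0.1672^4 = +0.000781
d^2_{0,0}(0.3359) = +0.944895 -0.108649 +0.000781 = +0.837027
|D^2_{0,0}|² = |d^2_{0,0}(β)|² = (+0.837027)² = 0.700614 (the z-rotation phases have unit modulus)

P=0.7006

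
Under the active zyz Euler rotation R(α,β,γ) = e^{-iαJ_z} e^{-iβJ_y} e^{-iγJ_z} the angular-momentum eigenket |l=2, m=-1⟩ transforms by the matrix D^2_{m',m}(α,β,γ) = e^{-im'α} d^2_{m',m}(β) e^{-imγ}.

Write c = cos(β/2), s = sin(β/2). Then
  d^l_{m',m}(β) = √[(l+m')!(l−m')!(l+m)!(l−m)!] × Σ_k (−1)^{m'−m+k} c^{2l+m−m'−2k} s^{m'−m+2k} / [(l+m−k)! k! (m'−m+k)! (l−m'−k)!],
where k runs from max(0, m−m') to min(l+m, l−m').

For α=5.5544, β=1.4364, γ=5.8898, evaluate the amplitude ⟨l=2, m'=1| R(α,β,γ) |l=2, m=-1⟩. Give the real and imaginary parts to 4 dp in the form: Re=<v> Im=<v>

Re=0.5184 Im=0.1807

D^2_{1,-1}(5.5544,1.4364,5.8898) = e^{-i·1·5.5544}·d^2_{1,-1}(1.4364)·e^{-i·-1·5.8898}. Compute d first:
c=cos(1.4364/2)=0.752991, s=sin(1.4364/2)=0.658030; N=√[6·1·1·6]=6.000000
The bounds max(0,m−m')=0 and min(l+m,l−m')=1 give 2 terms
  k=0: (−1)^2·6.0000/(2)·0.7530^2·0.6580^2 = +0.736535
  k=1: (−1)^3·6.0000/(6)·0.7530^0·0.6580^4 = -0.187492
d^2_{1,-1}(1.4364) = +0.736535 -0.187492 = +0.549042
D = (+0.745984+0.665964i)·(+0.549042)·(+0.923617-0.383317i) = +0.518449+0.180716i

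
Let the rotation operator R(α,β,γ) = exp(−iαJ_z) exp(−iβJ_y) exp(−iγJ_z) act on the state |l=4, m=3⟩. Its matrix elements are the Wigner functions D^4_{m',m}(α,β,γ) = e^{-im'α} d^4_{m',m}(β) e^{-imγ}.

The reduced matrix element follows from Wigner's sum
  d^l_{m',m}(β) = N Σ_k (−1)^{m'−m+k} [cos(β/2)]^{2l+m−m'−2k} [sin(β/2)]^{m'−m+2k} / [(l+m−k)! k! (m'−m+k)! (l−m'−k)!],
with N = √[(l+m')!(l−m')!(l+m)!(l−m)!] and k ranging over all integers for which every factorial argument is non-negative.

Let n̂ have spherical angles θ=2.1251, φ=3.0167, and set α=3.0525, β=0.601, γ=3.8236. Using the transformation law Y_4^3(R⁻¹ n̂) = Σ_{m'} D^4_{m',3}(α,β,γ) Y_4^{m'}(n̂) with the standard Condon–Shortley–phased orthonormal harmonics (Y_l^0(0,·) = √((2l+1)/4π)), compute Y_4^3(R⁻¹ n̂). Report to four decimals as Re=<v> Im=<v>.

Need the full column D^4_{m',3} for m'=−4..4 at α=3.0525, β=0.601, γ=3.8236.
cos(β/2)=0.955189, sin(β/2)=0.295998
d^4_{-4,3}: single k=7 term ⇒ +0.000538;  D = +0.000397+0.000362i
d^4_{-3,3}: k∈[6..7] ⇒ +0.004295 -0.000059 = +0.004237;  D = -0.002864-0.003121i
d^4_{-2,3}: k∈[5..6] ⇒ +0.022228 -0.000711 = +0.021516;  D = +0.013080+0.017084i
d^4_{-1,3}: k∈[4..5] ⇒ +0.084534 -0.004871 = +0.079663;  D = -0.042607-0.067312i
d^4_{0,3}: k∈[3..4] ⇒ +0.243992 -0.023430 = +0.220562;  D = +0.100916+0.196121i
d^4_{1,3}: k∈[2..3] ⇒ +0.528180 -0.084534 = +0.443647;  D = -0.167081-0.410982i
d^4_{2,3}: k∈[1..2] ⇒ +0.803483 -0.231471 = +0.572012;  D = +0.167423+0.546962i
d^4_{3,3}: k∈[0..1] ⇒ +0.692968 -0.465811 = +0.227157;  D = -0.046897-0.222263i
d^4_{4,3}: single k=0 term ⇒ -0.607376;  D = -0.072020-0.603091i
Y_4^{m'}(θ=2.1251,φ=3.0167) and Σ D·Y over m':
  (+0.0004+0.0004i)·(+0.2030+0.1108i)  (-0.0029-0.0031i)·(+0.3769+0.1482i)  (+0.0131+0.0171i)·(+0.2201+0.0562i)  (-0.0426-0.0673i)·(-0.2228-0.0280i)  (+0.1009+0.1961i)·(-0.2777+0.0000i)  (-0.1671-0.4110i)·(+0.2228-0.0280i)  (+0.1674+0.5470i)·(+0.2201-0.0562i)  (-0.0469-0.2223i)·(-0.3769+0.1482i)  (-0.0720-0.6031i)·(+0.2030-0.1108i)
Y_4^3(R⁻¹ n̂) = -0.031056-0.048812i

Re=-0.0311 Im=-0.0488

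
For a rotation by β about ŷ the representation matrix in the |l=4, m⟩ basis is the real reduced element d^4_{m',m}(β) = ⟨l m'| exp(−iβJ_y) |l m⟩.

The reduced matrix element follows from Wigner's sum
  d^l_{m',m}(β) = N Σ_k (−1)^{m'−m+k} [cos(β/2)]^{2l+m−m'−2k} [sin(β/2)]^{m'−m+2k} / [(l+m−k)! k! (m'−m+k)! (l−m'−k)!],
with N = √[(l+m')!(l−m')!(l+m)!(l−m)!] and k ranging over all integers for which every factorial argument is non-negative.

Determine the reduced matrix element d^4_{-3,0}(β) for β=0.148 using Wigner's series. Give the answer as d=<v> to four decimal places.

d^4_{-3,0}(β=0.148) via Wigner's sum:
c=cos(0.148/2)=0.997263, s=sin(0.148/2)=0.073932; N=√[1·5040·24·24]=1703.830978
k: max(0,(0)−(-3))=3 … min(4+(0),4−(-3))=4
  k=3: (−1)^0·1703.8310/(144)·0.9973^5·0.0739^3 = +0.004716
  k=4: (−1)^1·1703.8310/(144)·0.9973^3·0.0739^5 = -0.000026
d^4_{-3,0}(0.148) = +0.004716 -0.000026 = +0.004691

d=0.0047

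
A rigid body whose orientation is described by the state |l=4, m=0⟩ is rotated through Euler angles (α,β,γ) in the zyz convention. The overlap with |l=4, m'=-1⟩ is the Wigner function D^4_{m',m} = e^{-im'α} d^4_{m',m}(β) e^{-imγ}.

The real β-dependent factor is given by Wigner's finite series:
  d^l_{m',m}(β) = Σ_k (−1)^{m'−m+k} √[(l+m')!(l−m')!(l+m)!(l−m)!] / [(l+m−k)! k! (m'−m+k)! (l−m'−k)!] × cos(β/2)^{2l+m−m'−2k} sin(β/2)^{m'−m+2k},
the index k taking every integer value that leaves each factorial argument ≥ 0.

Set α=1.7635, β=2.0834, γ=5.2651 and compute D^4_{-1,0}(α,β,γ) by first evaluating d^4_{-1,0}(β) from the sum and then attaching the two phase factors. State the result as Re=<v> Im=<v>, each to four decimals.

Re=-0.0602 Im=0.3087

Split into d^4_{-1,0}(β=2.0834) × two z-phases.
With c≡cos(β/2)=0.504753 and s≡sin(β/2)=0.863264, N=[6·120·24·24]^{1/2}=643.987578
k: max(0,(0)−(-1))=1 … min(4+(0),4−(-1))=4
  k=1: (−1)^0·643.9876/(144)·0.5048^7·0.8633^1 = +0.032227
  k=2: (−1)^1·643.9876/(24)·0.5048^5·0.8633^3 = -0.565579
  k=3: (−1)^2·643.9876/(24)·0.5048^3·0.8633^5 = +1.654326
  k=4: (−1)^3·643.9876/(144)·0.5048^1·0.8633^7 = -0.806488
d^4_{-1,0}(2.0834) = +0.032227 -0.565579 +1.654326 -0.806488 = +0.314486
D = (-0.191513+0.981490i)·(+0.314486)·(+1.000000+0.000000i) = -0.060228+0.308665i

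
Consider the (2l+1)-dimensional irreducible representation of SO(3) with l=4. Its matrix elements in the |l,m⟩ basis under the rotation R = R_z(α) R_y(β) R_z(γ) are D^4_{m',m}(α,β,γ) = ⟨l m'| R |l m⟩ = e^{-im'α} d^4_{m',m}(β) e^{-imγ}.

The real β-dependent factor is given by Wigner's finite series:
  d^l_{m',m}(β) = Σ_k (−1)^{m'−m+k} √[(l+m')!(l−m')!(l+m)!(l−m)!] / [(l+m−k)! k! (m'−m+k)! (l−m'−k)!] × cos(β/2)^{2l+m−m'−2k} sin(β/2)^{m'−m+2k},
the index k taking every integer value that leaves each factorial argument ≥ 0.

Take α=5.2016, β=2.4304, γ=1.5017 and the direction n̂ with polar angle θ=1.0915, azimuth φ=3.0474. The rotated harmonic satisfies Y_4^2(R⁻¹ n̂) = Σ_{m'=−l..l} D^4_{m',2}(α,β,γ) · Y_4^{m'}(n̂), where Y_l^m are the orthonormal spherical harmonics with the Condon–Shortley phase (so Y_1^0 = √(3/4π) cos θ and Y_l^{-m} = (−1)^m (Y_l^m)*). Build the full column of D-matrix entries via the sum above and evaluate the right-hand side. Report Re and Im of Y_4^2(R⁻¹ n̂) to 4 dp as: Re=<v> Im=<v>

Re=0.3731 Im=0.1256

Need the full column D^4_{m',2} for m'=−4..4 at α=5.2016, β=2.4304, γ=1.5017.
cos(β/2)=0.348149, sin(β/2)=0.937439
d^4_{-4,2}: single k=6 term ⇒ +0.435280;  D = +0.217882-0.376824i
d^4_{-3,2}: k∈[5..6] ⇒ +0.342924 -0.828764 = -0.485840;  D = -0.485542-0.017015i
d^4_{-2,2}: k∈[4..6] ⇒ +0.170187 -0.987122 +0.596409 = -0.220526;  D = -0.096751-0.198169i
d^4_{-1,2}: k∈[3..5] ⇒ +0.059590 -0.648065 +0.939730 = +0.351255;  D = -0.206203+0.284360i
d^4_{0,2}: k∈[2..4] ⇒ +0.014846 -0.287028 +0.780389 = +0.508206;  D = -0.503361-0.070007i
d^4_{1,2}: k∈[1..3] ⇒ +0.002466 -0.089385 +0.432043 = +0.345124;  D = -0.118672-0.324080i
d^4_{2,2}: k∈[0..2] ⇒ +0.000216 -0.018779 +0.170187 = +0.151624;  D = +0.101178-0.112929i
d^4_{3,2}: k∈[0..1] ⇒ -0.002175 +0.047298 = +0.045123;  D = +0.043816+0.010785i
d^4_{4,2}: single k=0 term ⇒ +0.008281;  D = +0.002031+0.008028i
Y_4^{m'}(θ=1.0915,φ=3.0474) and Σ D·Y over m':
  (+0.2179-0.3768i)·(+0.2551+0.1009i)  (-0.4855-0.0170i)·(-0.3873-0.1124i)  (-0.0968-0.1982i)·(+0.1264+0.0241i)  (-0.2062+0.2844i)·(+0.2913+0.0275i)  (-0.5034-0.0700i)·(-0.1901+0.0000i)  (-0.1187-0.3241i)·(-0.2913+0.0275i)  (+0.1012-0.1129i)·(+0.1264-0.0241i)  (+0.0438+0.0108i)·(+0.3873-0.1124i)  (+0.0020+0.0080i)·(+0.2551-0.1009i)
Y_4^2(R⁻¹ n̂) = +0.373137+0.125637i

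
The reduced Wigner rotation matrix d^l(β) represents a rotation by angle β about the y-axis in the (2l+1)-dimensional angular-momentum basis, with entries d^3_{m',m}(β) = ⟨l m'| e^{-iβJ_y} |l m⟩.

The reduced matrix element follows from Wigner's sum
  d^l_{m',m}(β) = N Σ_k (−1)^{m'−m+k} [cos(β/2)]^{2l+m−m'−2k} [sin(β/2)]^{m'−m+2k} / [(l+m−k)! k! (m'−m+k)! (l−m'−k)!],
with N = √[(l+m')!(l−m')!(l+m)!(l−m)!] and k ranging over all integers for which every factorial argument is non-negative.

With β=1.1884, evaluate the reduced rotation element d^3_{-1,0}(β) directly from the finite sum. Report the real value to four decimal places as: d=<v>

d^3_{-1,0}(β=1.1884) via Wigner's sum:
With c≡cos(β/2)=0.828597 and s≡sin(β/2)=0.559846, N=[2·24·6·6]^{1/2}=41.569219
Admissible k: 1..3 (factorial args all ≥0)
  k=1: (−1)^0·41.5692/(12)·0.8286^5·0.5598^1 = +0.757487
  k=2: (−1)^1·41.5692/(4)·0.8286^3·0.5598^3 = -1.037402
  k=3: (−1)^2·41.5692/(12)·0.8286^1·0.5598^5 = +0.157862
d^3_{-1,0}(1.1884) = +0.757487 -1.037402 +0.157862 = -0.122054

d=-0.1221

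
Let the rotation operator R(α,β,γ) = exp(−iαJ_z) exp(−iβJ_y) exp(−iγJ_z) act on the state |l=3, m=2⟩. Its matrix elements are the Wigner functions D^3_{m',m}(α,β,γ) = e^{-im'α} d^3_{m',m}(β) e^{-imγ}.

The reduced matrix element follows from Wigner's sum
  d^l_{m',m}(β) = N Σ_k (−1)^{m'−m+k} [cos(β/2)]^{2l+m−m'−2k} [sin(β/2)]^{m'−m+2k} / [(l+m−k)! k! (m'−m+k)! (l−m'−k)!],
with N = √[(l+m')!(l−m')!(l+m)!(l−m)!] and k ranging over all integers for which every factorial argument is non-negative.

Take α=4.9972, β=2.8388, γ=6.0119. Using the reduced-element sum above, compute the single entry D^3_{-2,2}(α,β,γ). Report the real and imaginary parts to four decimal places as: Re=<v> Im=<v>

First d^3_{-2,2}(β=2.8388), then the phase factors e^{-i(-2)α} and e^{-i(2)γ}:
c=cos(2.8388/2)=0.150819, s=sin(2.8388/2)=0.988561; N=√[1·120·120·1]=120.000000
k: max(0,(2)−(-2))=4 … min(3+(2),3−(-2))=5
  k=4: (−1)^0·120.0000/(24)·0.1508^2·0.9886^4 = +0.108616
  k=5: (−1)^1·120.0000/(120)·0.1508^0·0.9886^6 = -0.933302
d^3_{-2,2}(2.8388) = +0.108616 -0.933302 = -0.824685
D = (-0.842105-0.539314i)·(-0.824685)·(+0.856384+0.516339i) = +0.365085+0.739472i

Re=0.3651 Im=0.7395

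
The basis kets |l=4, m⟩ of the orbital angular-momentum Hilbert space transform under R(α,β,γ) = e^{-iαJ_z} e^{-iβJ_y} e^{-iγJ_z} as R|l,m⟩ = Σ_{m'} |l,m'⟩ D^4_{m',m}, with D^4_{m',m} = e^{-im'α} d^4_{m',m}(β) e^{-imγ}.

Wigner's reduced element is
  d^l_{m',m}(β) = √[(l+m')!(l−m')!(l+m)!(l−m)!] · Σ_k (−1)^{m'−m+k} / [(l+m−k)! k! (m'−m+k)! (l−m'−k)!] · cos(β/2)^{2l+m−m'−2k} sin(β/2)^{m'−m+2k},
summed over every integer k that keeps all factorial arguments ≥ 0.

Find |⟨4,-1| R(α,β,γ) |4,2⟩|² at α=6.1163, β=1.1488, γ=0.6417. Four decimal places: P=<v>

P=0.1611

First d^4_{-1,2}(β=1.1488), then the phase factors e^{-i(-1)α} and e^{-i(2)γ}:
c=cos(1.1488/2)=0.839518, s=sin(1.1488/2)=0.543331; N=√[6·120·720·2]=1018.233765
The bounds max(0,m−m')=3 and min(l+m,l−m')=5 give 3 terms
  k=3: (−1)^0·1018.2338/(72)·0.8395^5·0.5433^3 = +0.945932
  k=4: (−1)^1·1018.2338/(48)·0.8395^3·0.5433^5 = -0.594320
  k=5: (−1)^2·1018.2338/(240)·0.8395^1·0.5433^7 = +0.049787
d^4_{-1,2}(1.1488) = +0.945932 -0.594320 +0.049787 = +0.401400
|D^4_{-1,2}|² = |d^4_{-1,2}(β)|² = (+0.401400)² = 0.161122 (the z-rotation phases have unit modulus)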